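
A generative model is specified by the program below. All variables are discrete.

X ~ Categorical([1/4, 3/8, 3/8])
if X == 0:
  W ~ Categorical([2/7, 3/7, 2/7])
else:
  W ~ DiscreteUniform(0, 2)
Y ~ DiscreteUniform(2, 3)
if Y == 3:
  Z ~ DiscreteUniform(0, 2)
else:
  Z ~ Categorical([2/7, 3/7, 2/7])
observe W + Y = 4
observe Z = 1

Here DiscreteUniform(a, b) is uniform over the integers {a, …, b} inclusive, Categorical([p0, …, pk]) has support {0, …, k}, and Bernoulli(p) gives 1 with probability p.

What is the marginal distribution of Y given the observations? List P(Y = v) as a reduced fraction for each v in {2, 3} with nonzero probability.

P(Y=2) = 81/151, P(Y=3) = 70/151

Enumerate traces; 6 have nonzero weight after conditioning:
  (X=0, W=1, Y=3, Z=1) weight 1/56
  (X=0, W=2, Y=2, Z=1) weight 3/196
  (X=1, W=1, Y=3, Z=1) weight 1/48
  (X=1, W=2, Y=2, Z=1) weight 3/112
  (X=2, W=1, Y=3, Z=1) weight 1/48
  (X=2, W=2, Y=2, Z=1) weight 3/112
Group by Y:
  weight(Y=2) = 27/392
  weight(Y=3) = 5/84
Total weight = 27/392 + 5/84 = 151/1176
P(Y=2 | obs) = 27/392 / 151/1176 = 81/151
P(Y=3 | obs) = 5/84 / 151/1176 = 70/151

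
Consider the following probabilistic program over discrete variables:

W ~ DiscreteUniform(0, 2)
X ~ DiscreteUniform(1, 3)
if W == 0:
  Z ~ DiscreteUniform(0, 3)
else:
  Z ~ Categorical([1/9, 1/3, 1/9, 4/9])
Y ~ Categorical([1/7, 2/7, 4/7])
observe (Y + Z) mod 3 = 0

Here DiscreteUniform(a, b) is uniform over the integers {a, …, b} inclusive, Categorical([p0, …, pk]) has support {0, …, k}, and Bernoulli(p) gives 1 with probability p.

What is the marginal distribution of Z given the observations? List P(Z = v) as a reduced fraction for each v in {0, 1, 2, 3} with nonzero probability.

Enumerate traces; 36 have nonzero weight after conditioning:
  (W=0, X=1, Z=0, Y=0) weight 1/252
  (W=0, X=1, Z=1, Y=2) weight 1/63
  (W=0, X=1, Z=2, Y=1) weight 1/126
  (W=0, X=1, Z=3, Y=0) weight 1/252
  (W=0, X=2, Z=0, Y=0) weight 1/252
  (W=0, X=2, Z=1, Y=2) weight 1/63
  (W=0, X=2, Z=2, Y=1) weight 1/126
  (W=0, X=2, Z=3, Y=0) weight 1/252
  … 28 more
Group by Z:
  weight(Z=0) = 17/756
  weight(Z=1) = 11/63
  weight(Z=2) = 17/378
  weight(Z=3) = 41/756
Total weight = 17/756 + 11/63 + 17/378 + 41/756 = 8/27
P(Z=0 | obs) = 17/756 / 8/27 = 17/224
P(Z=1 | obs) = 11/63 / 8/27 = 33/56
P(Z=2 | obs) = 17/378 / 8/27 = 17/112
P(Z=3 | obs) = 41/756 / 8/27 = 41/224

P(Z=0) = 17/224, P(Z=1) = 33/56, P(Z=2) = 17/112, P(Z=3) = 41/224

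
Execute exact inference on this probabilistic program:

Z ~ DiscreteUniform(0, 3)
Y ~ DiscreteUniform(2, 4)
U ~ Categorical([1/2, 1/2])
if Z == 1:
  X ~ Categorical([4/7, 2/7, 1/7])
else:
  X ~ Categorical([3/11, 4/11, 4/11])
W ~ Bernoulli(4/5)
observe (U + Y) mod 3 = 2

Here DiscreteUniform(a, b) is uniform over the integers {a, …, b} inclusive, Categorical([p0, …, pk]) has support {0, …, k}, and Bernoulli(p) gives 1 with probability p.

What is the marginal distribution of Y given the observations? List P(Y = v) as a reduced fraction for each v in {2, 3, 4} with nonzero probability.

Enumerate traces; 48 have nonzero weight after conditioning:
  (Z=0, Y=2, U=0, X=0, W=0) weight 1/440
  (Z=0, Y=2, U=0, X=0, W=1) weight 1/110
  (Z=0, Y=2, U=0, X=1, W=0) weight 1/330
  (Z=0, Y=2, U=0, X=1, W=1) weight 2/165
  (Z=0, Y=2, U=0, X=2, W=0) weight 1/330
  (Z=0, Y=2, U=0, X=2, W=1) weight 2/165
  (Z=0, Y=4, U=1, X=0, W=0) weight 1/440
  (Z=0, Y=4, U=1, X=0, W=1) weight 1/110
  … 40 more
Group by Y:
  weight(Y=2) = 1/6
  weight(Y=4) = 1/6
Total weight = 1/6 + 1/6 = 1/3
P(Y=2 | obs) = 1/6 / 1/3 = 1/2
P(Y=4 | obs) = 1/6 / 1/3 = 1/2

P(Y=2) = 1/2, P(Y=4) = 1/2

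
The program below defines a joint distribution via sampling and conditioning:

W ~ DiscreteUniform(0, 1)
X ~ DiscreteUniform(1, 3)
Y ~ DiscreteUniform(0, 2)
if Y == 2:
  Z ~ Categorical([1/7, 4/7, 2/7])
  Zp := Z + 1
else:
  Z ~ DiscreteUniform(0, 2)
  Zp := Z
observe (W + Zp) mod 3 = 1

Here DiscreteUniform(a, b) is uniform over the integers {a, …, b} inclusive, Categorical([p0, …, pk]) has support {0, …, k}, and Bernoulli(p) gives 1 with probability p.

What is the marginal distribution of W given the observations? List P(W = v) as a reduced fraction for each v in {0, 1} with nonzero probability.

Enumerate traces; 18 have nonzero weight after conditioning:
  (W=0, X=1, Y=0, Z=1) weight 1/54
  (W=0, X=1, Y=1, Z=1) weight 1/54
  (W=0, X=1, Y=2, Z=0) weight 1/126
  (W=0, X=2, Y=0, Z=1) weight 1/54
  (W=0, X=2, Y=1, Z=1) weight 1/54
  (W=0, X=2, Y=2, Z=0) weight 1/126
  (W=0, X=3, Y=0, Z=1) weight 1/54
  (W=0, X=3, Y=1, Z=1) weight 1/54
  (W=1, X=1, Y=0, Z=0) weight 1/54
  … 9 more
Group by W:
  weight(W=0) = 17/126
  weight(W=1) = 10/63
Total weight = 17/126 + 10/63 = 37/126
P(W=0 | obs) = 17/126 / 37/126 = 17/37
P(W=1 | obs) = 10/63 / 37/126 = 20/37

P(W=0) = 17/37, P(W=1) = 20/37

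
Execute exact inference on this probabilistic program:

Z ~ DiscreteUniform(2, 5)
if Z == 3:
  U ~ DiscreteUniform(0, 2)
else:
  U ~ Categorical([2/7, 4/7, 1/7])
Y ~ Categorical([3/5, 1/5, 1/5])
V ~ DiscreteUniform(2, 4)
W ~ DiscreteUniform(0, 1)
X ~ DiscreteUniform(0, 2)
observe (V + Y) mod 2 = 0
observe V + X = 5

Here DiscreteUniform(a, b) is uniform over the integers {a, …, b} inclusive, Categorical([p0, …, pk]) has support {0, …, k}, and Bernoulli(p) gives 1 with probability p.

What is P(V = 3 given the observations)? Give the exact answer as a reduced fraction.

P(V = 3 | obs) = 1/5

Enumerate traces; 72 have nonzero weight after conditioning:
  (Z=2, U=0, Y=0, V=4, W=0, X=1) weight 1/420
  (Z=2, U=0, Y=0, V=4, W=1, X=1) weight 1/420
  (Z=2, U=0, Y=1, V=3, W=0, X=2) weight 1/1260
  (Z=2, U=0, Y=1, V=3, W=1, X=2) weight 1/1260
  (Z=2, U=0, Y=2, V=4, W=0, X=1) weight 1/1260
  (Z=2, U=0, Y=2, V=4, W=1, X=1) weight 1/1260
  (Z=2, U=1, Y=0, V=4, W=0, X=1) weight 1/210
  (Z=2, U=1, Y=0, V=4, W=1, X=1) weight 1/210
  … 64 more
Group by V:
  weight(V=3) = 1/45
  weight(V=4) = 4/45
Total weight = 1/45 + 4/45 = 1/9
P(V=3 | obs) = 1/45 / 1/9 = 1/5
P(V=4 | obs) = 4/45 / 1/9 = 4/5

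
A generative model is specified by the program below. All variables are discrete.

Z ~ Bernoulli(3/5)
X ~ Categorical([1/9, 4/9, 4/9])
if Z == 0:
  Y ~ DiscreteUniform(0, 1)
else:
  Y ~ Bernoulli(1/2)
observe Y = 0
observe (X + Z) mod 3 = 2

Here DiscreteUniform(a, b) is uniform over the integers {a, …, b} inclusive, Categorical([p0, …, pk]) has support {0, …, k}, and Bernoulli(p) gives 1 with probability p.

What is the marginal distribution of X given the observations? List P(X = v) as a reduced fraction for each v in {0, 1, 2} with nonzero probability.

P(X=1) = 3/5, P(X=2) = 2/5

Enumerate traces; 2 have nonzero weight after conditioning:
  (Z=0, X=2, Y=0) weight 4/45
  (Z=1, X=1, Y=0) weight 2/15
Group by X:
  weight(X=1) = 2/15
  weight(X=2) = 4/45
Total weight = 2/15 + 4/45 = 2/9
P(X=1 | obs) = 2/15 / 2/9 = 3/5
P(X=2 | obs) = 4/45 / 2/9 = 2/5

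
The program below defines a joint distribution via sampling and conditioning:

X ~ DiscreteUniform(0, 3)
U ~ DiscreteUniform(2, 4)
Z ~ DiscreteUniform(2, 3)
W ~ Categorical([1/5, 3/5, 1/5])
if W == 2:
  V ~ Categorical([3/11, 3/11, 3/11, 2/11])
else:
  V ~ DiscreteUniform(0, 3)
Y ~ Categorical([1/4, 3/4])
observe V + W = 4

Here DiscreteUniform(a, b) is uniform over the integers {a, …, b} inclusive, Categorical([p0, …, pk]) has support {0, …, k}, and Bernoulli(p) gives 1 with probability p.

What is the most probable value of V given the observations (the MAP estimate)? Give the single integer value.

Enumerate traces; 96 have nonzero weight after conditioning:
  (X=0, U=2, Z=2, W=1, V=3, Y=0) weight 1/640
  (X=0, U=2, Z=2, W=1, V=3, Y=1) weight 3/640
  (X=0, U=2, Z=2, W=2, V=2, Y=0) weight 1/1760
  (X=0, U=2, Z=2, W=2, V=2, Y=1) weight 3/1760
  (X=0, U=2, Z=3, W=1, V=3, Y=0) weight 1/640
  (X=0, U=2, Z=3, W=1, V=3, Y=1) weight 3/640
  (X=0, U=2, Z=3, W=2, V=2, Y=0) weight 1/1760
  (X=0, U=2, Z=3, W=2, V=2, Y=1) weight 3/1760
  … 88 more
Group by V:
  weight(V=2) = 3/55
  weight(V=3) = 3/20
Total weight = 3/55 + 3/20 = 9/44
P(V=2 | obs) = 3/55 / 9/44 = 4/15
P(V=3 | obs) = 3/20 / 9/44 = 11/15
argmax = 3

argmax_v P(V = v | obs) = 3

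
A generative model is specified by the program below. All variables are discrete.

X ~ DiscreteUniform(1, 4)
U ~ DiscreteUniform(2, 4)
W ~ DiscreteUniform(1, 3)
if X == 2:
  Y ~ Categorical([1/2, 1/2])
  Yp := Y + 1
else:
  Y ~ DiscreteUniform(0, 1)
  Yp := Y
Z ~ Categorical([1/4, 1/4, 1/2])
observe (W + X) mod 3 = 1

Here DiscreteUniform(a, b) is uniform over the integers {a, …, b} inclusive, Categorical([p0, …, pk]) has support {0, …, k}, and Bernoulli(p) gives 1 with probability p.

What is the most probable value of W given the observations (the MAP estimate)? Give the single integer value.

Enumerate traces; 72 have nonzero weight after conditioning:
  (X=1, U=2, W=3, Y=0, Z=0) weight 1/288
  (X=1, U=2, W=3, Y=0, Z=1) weight 1/288
  (X=1, U=2, W=3, Y=0, Z=2) weight 1/144
  (X=1, U=2, W=3, Y=1, Z=0) weight 1/288
  (X=1, U=2, W=3, Y=1, Z=1) weight 1/288
  (X=1, U=2, W=3, Y=1, Z=2) weight 1/144
  (X=1, U=3, W=3, Y=0, Z=0) weight 1/288
  (X=1, U=3, W=3, Y=0, Z=1) weight 1/288
  (X=2, U=2, W=2, Y=0, Z=0) weight 1/288
  (X=3, U=2, W=1, Y=0, Z=0) weight 1/288
  … 62 more
Group by W:
  weight(W=1) = 1/12
  weight(W=2) = 1/12
  weight(W=3) = 1/6
Total weight = 1/12 + 1/12 + 1/6 = 1/3
P(W=1 | obs) = 1/12 / 1/3 = 1/4
P(W=2 | obs) = 1/12 / 1/3 = 1/4
P(W=3 | obs) = 1/6 / 1/3 = 1/2
argmax = 3

argmax_v P(W = v | obs) = 3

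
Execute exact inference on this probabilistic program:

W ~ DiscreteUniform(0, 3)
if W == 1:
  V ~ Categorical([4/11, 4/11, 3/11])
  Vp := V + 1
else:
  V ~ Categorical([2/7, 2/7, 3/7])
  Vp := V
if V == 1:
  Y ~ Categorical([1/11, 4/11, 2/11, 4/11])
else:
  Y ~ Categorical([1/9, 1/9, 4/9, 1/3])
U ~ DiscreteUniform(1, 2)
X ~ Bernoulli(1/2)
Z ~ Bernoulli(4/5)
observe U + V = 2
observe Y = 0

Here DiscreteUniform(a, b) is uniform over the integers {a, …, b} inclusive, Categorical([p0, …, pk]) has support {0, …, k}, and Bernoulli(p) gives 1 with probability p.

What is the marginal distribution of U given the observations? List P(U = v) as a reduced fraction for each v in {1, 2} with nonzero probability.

P(U=1) = 9/20, P(U=2) = 11/20

Enumerate traces; 32 have nonzero weight after conditioning:
  (W=0, V=0, Y=0, U=2, X=0, Z=0) weight 1/2520
  (W=0, V=0, Y=0, U=2, X=0, Z=1) weight 1/630
  (W=0, V=0, Y=0, U=2, X=1, Z=0) weight 1/2520
  (W=0, V=0, Y=0, U=2, X=1, Z=1) weight 1/630
  (W=0, V=1, Y=0, U=1, X=0, Z=0) weight 1/3080
  (W=0, V=1, Y=0, U=1, X=0, Z=1) weight 1/770
  (W=0, V=1, Y=0, U=1, X=1, Z=0) weight 1/3080
  (W=0, V=1, Y=0, U=1, X=1, Z=1) weight 1/770
  … 24 more
Group by U:
  weight(U=1) = 47/3388
  weight(U=2) = 47/2772
Total weight = 47/3388 + 47/2772 = 235/7623
P(U=1 | obs) = 47/3388 / 235/7623 = 9/20
P(U=2 | obs) = 47/2772 / 235/7623 = 11/20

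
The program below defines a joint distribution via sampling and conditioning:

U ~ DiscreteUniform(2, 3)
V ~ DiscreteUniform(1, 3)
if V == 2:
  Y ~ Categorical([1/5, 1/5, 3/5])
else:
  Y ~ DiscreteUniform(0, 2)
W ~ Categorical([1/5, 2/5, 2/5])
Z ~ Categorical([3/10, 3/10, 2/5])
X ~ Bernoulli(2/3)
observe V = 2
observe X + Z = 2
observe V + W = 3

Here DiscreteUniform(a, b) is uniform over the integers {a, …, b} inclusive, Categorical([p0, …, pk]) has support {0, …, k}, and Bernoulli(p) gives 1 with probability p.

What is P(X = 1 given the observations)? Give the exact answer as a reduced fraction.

P(X = 1 | obs) = 3/5

Enumerate traces; 12 have nonzero weight after conditioning:
  (U=2, V=2, Y=0, W=1, Z=1, X=1) weight 1/375
  (U=2, V=2, Y=0, W=1, Z=2, X=0) weight 2/1125
  (U=2, V=2, Y=1, W=1, Z=1, X=1) weight 1/375
  (U=2, V=2, Y=1, W=1, Z=2, X=0) weight 2/1125
  (U=2, V=2, Y=2, W=1, Z=1, X=1) weight 1/125
  (U=2, V=2, Y=2, W=1, Z=2, X=0) weight 2/375
  (U=3, V=2, Y=0, W=1, Z=1, X=1) weight 1/375
  (U=3, V=2, Y=0, W=1, Z=2, X=0) weight 2/1125
  … 4 more
Group by X:
  weight(X=0) = 4/225
  weight(X=1) = 2/75
Total weight = 4/225 + 2/75 = 2/45
P(X=0 | obs) = 4/225 / 2/45 = 2/5
P(X=1 | obs) = 2/75 / 2/45 = 3/5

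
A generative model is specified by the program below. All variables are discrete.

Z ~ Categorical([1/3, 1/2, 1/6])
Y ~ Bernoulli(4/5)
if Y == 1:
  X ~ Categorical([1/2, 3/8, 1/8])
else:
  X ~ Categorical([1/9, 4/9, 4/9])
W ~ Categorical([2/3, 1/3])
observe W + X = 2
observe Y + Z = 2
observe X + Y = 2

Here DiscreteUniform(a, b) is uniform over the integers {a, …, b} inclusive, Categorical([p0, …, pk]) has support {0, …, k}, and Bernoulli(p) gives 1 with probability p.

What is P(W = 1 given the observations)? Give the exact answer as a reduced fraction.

Enumerate traces; 2 have nonzero weight after conditioning:
  (Z=1, Y=1, X=1, W=1) weight 1/20
  (Z=2, Y=0, X=2, W=0) weight 4/405
Group by W:
  weight(W=0) = 4/405
  weight(W=1) = 1/20
Total weight = 4/405 + 1/20 = 97/1620
P(W=0 | obs) = 4/405 / 97/1620 = 16/97
P(W=1 | obs) = 1/20 / 97/1620 = 81/97

P(W = 1 | obs) = 81/97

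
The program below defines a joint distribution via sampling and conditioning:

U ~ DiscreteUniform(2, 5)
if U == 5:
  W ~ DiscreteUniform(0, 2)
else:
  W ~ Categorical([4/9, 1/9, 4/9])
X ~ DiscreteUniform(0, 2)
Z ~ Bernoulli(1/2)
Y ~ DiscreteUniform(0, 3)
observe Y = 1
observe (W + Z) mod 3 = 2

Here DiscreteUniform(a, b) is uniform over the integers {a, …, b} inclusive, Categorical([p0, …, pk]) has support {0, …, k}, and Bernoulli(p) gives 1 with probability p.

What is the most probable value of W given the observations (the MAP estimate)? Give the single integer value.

Enumerate traces; 24 have nonzero weight after conditioning:
  (U=2, W=1, X=0, Z=1, Y=1) weight 1/864
  (U=2, W=1, X=1, Z=1, Y=1) weight 1/864
  (U=2, W=1, X=2, Z=1, Y=1) weight 1/864
  (U=2, W=2, X=0, Z=0, Y=1) weight 1/216
  (U=2, W=2, X=1, Z=0, Y=1) weight 1/216
  (U=2, W=2, X=2, Z=0, Y=1) weight 1/216
  (U=3, W=1, X=0, Z=1, Y=1) weight 1/864
  (U=3, W=1, X=1, Z=1, Y=1) weight 1/864
  … 16 more
Group by W:
  weight(W=1) = 1/48
  weight(W=2) = 5/96
Total weight = 1/48 + 5/96 = 7/96
P(W=1 | obs) = 1/48 / 7/96 = 2/7
P(W=2 | obs) = 5/96 / 7/96 = 5/7
argmax = 2

argmax_v P(W = v | obs) = 2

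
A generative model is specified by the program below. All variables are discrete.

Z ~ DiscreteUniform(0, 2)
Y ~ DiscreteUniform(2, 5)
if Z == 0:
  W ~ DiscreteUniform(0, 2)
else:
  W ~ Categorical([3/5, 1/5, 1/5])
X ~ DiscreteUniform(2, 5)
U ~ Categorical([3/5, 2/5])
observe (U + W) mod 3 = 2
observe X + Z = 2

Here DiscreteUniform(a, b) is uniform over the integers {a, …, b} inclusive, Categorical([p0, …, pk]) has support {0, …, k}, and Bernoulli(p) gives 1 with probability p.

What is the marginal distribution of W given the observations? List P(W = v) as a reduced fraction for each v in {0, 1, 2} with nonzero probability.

Enumerate traces; 8 have nonzero weight after conditioning:
  (Z=0, Y=2, W=1, X=2, U=1) weight 1/360
  (Z=0, Y=2, W=2, X=2, U=0) weight 1/240
  (Z=0, Y=3, W=1, X=2, U=1) weight 1/360
  (Z=0, Y=3, W=2, X=2, U=0) weight 1/240
  (Z=0, Y=4, W=1, X=2, U=1) weight 1/360
  (Z=0, Y=4, W=2, X=2, U=0) weight 1/240
  (Z=0, Y=5, W=1, X=2, U=1) weight 1/360
  (Z=0, Y=5, W=2, X=2, U=0) weight 1/240
Group by W:
  weight(W=1) = 1/90
  weight(W=2) = 1/60
Total weight = 1/90 + 1/60 = 1/36
P(W=1 | obs) = 1/90 / 1/36 = 2/5
P(W=2 | obs) = 1/60 / 1/36 = 3/5

P(W=1) = 2/5, P(W=2) = 3/5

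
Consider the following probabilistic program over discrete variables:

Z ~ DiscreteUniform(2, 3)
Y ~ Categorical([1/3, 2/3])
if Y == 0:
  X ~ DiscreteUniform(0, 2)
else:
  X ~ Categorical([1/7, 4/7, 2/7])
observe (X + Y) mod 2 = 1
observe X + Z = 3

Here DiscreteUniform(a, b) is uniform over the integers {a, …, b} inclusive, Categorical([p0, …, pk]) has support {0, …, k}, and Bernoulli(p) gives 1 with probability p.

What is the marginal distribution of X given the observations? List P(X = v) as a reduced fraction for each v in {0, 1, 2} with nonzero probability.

P(X=0) = 6/13, P(X=1) = 7/13

Enumerate traces; 2 have nonzero weight after conditioning:
  (Z=2, Y=0, X=1) weight 1/18
  (Z=3, Y=1, X=0) weight 1/21
Group by X:
  weight(X=0) = 1/21
  weight(X=1) = 1/18
Total weight = 1/21 + 1/18 = 13/126
P(X=0 | obs) = 1/21 / 13/126 = 6/13
P(X=1 | obs) = 1/18 / 13/126 = 7/13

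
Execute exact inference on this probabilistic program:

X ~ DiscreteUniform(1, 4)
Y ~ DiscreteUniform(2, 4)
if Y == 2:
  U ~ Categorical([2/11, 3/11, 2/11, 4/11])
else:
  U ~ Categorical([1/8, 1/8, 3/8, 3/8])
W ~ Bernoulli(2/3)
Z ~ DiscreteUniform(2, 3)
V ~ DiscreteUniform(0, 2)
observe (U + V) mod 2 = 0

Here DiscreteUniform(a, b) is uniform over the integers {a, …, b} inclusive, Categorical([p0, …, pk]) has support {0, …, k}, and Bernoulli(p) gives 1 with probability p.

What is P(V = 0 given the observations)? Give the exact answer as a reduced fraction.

Enumerate traces; 288 have nonzero weight after conditioning:
  (X=1, Y=2, U=0, W=0, Z=2, V=0) weight 1/1188
  (X=1, Y=2, U=0, W=0, Z=2, V=2) weight 1/1188
  (X=1, Y=2, U=0, W=0, Z=3, V=0) weight 1/1188
  (X=1, Y=2, U=0, W=0, Z=3, V=2) weight 1/1188
  (X=1, Y=2, U=0, W=1, Z=2, V=0) weight 1/594
  (X=1, Y=2, U=0, W=1, Z=2, V=2) weight 1/594
  (X=1, Y=2, U=0, W=1, Z=3, V=0) weight 1/594
  (X=1, Y=2, U=0, W=1, Z=3, V=2) weight 1/594
  (X=1, Y=2, U=1, W=0, Z=2, V=1) weight 1/792
  … 279 more
Group by V:
  weight(V=0) = 5/33
  weight(V=1) = 2/11
  weight(V=2) = 5/33
Total weight = 5/33 + 2/11 + 5/33 = 16/33
P(V=0 | obs) = 5/33 / 16/33 = 5/16
P(V=1 | obs) = 2/11 / 16/33 = 3/8
P(V=2 | obs) = 5/33 / 16/33 = 5/16

P(V = 0 | obs) = 5/16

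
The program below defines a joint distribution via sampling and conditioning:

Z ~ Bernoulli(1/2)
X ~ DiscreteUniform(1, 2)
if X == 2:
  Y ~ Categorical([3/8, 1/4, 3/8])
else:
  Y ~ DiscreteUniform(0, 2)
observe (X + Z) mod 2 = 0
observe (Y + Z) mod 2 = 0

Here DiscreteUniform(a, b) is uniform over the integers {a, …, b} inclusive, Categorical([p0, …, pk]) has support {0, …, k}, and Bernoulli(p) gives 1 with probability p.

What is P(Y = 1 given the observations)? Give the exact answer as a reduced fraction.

P(Y = 1 | obs) = 4/13

Enumerate traces; 3 have nonzero weight after conditioning:
  (Z=0, X=2, Y=0) weight 3/32
  (Z=0, X=2, Y=2) weight 3/32
  (Z=1, X=1, Y=1) weight 1/12
Group by Y:
  weight(Y=0) = 3/32
  weight(Y=1) = 1/12
  weight(Y=2) = 3/32
Total weight = 3/32 + 1/12 + 3/32 = 13/48
P(Y=0 | obs) = 3/32 / 13/48 = 9/26
P(Y=1 | obs) = 1/12 / 13/48 = 4/13
P(Y=2 | obs) = 3/32 / 13/48 = 9/26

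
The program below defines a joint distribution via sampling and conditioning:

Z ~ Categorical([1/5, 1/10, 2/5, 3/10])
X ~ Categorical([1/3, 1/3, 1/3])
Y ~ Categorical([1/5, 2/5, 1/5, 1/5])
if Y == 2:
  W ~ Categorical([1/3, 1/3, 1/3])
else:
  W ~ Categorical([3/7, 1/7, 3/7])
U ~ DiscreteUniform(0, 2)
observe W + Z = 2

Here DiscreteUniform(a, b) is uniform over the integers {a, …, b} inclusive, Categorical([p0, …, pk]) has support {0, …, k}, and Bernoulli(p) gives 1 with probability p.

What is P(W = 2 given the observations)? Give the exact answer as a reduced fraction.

Enumerate traces; 108 have nonzero weight after conditioning:
  (Z=0, X=0, Y=0, W=2, U=0) weight 1/525
  (Z=0, X=0, Y=0, W=2, U=1) weight 1/525
  (Z=0, X=0, Y=0, W=2, U=2) weight 1/525
  (Z=0, X=0, Y=1, W=2, U=0) weight 2/525
  (Z=0, X=0, Y=1, W=2, U=1) weight 2/525
  (Z=0, X=0, Y=1, W=2, U=2) weight 2/525
  (Z=0, X=0, Y=2, W=2, U=0) weight 1/675
  (Z=0, X=0, Y=2, W=2, U=1) weight 1/675
  (Z=1, X=0, Y=0, W=1, U=0) weight 1/3150
  (Z=2, X=0, Y=0, W=0, U=0) weight 2/525
  … 98 more
Group by W:
  weight(W=0) = 86/525
  weight(W=1) = 19/1050
  weight(W=2) = 43/525
Total weight = 86/525 + 19/1050 + 43/525 = 277/1050
P(W=0 | obs) = 86/525 / 277/1050 = 172/277
P(W=1 | obs) = 19/1050 / 277/1050 = 19/277
P(W=2 | obs) = 43/525 / 277/1050 = 86/277

P(W = 2 | obs) = 86/277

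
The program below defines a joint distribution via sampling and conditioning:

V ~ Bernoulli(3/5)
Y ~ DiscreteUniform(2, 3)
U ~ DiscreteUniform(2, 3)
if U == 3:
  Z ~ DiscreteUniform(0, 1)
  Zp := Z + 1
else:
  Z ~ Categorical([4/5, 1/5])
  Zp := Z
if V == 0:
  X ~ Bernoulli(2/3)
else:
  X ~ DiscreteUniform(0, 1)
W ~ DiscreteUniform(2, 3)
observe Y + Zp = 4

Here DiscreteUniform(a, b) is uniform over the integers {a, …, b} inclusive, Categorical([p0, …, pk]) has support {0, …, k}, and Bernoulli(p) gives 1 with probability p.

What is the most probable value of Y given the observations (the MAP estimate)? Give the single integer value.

Enumerate traces; 24 have nonzero weight after conditioning:
  (V=0, Y=2, U=3, Z=1, X=0, W=2) weight 1/120
  (V=0, Y=2, U=3, Z=1, X=0, W=3) weight 1/120
  (V=0, Y=2, U=3, Z=1, X=1, W=2) weight 1/60
  (V=0, Y=2, U=3, Z=1, X=1, W=3) weight 1/60
  (V=0, Y=3, U=2, Z=1, X=0, W=2) weight 1/300
  (V=0, Y=3, U=2, Z=1, X=0, W=3) weight 1/300
  (V=0, Y=3, U=2, Z=1, X=1, W=2) weight 1/150
  (V=0, Y=3, U=2, Z=1, X=1, W=3) weight 1/150
  … 16 more
Group by Y:
  weight(Y=2) = 1/8
  weight(Y=3) = 7/40
Total weight = 1/8 + 7/40 = 3/10
P(Y=2 | obs) = 1/8 / 3/10 = 5/12
P(Y=3 | obs) = 7/40 / 3/10 = 7/12
argmax = 3

argmax_v P(Y = v | obs) = 3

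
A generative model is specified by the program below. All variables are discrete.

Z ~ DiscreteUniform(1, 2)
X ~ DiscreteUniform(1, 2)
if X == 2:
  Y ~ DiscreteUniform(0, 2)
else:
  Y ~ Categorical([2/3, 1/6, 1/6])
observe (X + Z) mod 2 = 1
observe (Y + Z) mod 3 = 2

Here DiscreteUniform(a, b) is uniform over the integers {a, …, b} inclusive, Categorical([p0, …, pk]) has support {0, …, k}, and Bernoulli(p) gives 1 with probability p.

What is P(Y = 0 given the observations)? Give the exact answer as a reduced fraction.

P(Y = 0 | obs) = 2/3

Enumerate traces; 2 have nonzero weight after conditioning:
  (Z=1, X=2, Y=1) weight 1/12
  (Z=2, X=1, Y=0) weight 1/6
Group by Y:
  weight(Y=0) = 1/6
  weight(Y=1) = 1/12
Total weight = 1/6 + 1/12 = 1/4
P(Y=0 | obs) = 1/6 / 1/4 = 2/3
P(Y=1 | obs) = 1/12 / 1/4 = 1/3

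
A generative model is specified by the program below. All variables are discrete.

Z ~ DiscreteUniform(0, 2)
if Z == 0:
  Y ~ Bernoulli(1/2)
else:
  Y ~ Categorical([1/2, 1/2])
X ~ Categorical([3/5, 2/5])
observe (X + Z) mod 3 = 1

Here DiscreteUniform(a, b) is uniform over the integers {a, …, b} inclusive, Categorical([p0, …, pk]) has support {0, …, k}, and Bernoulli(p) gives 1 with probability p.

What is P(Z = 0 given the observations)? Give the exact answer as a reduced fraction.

Enumerate traces; 4 have nonzero weight after conditioning:
  (Z=0, Y=0, X=1) weight 1/15
  (Z=0, Y=1, X=1) weight 1/15
  (Z=1, Y=0, X=0) weight 1/10
  (Z=1, Y=1, X=0) weight 1/10
Group by Z:
  weight(Z=0) = 2/15
  weight(Z=1) = 1/5
Total weight = 2/15 + 1/5 = 1/3
P(Z=0 | obs) = 2/15 / 1/3 = 2/5
P(Z=1 | obs) = 1/5 / 1/3 = 3/5

P(Z = 0 | obs) = 2/5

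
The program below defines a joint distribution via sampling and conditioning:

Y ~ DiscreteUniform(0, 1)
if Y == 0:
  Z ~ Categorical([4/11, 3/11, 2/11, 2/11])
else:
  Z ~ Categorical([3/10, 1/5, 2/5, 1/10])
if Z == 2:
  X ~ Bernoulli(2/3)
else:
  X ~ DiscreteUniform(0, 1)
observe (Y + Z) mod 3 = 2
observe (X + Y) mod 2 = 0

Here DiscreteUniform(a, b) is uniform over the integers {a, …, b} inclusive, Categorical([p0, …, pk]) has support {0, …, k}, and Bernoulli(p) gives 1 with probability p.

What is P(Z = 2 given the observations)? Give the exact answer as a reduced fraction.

P(Z = 2 | obs) = 20/53

Enumerate traces; 2 have nonzero weight after conditioning:
  (Y=0, Z=2, X=0) weight 1/33
  (Y=1, Z=1, X=1) weight 1/20
Group by Z:
  weight(Z=1) = 1/20
  weight(Z=2) = 1/33
Total weight = 1/20 + 1/33 = 53/660
P(Z=1 | obs) = 1/20 / 53/660 = 33/53
P(Z=2 | obs) = 1/33 / 53/660 = 20/53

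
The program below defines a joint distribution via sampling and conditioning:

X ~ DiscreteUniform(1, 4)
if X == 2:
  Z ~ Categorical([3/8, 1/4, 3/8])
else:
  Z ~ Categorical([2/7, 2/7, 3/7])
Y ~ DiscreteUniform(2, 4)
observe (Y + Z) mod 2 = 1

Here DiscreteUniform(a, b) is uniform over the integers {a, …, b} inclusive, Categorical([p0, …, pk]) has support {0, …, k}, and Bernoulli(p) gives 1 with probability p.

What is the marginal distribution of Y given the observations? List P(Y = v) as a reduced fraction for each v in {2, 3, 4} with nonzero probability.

P(Y=2) = 31/143, P(Y=3) = 81/143, P(Y=4) = 31/143

Enumerate traces; 16 have nonzero weight after conditioning:
  (X=1, Z=0, Y=3) weight 1/42
  (X=1, Z=1, Y=2) weight 1/42
  (X=1, Z=1, Y=4) weight 1/42
  (X=1, Z=2, Y=3) weight 1/28
  (X=2, Z=0, Y=3) weight 1/32
  (X=2, Z=1, Y=2) weight 1/48
  (X=2, Z=1, Y=4) weight 1/48
  (X=2, Z=2, Y=3) weight 1/32
  … 8 more
Group by Y:
  weight(Y=2) = 31/336
  weight(Y=3) = 27/112
  weight(Y=4) = 31/336
Total weight = 31/336 + 27/112 + 31/336 = 143/336
P(Y=2 | obs) = 31/336 / 143/336 = 31/143
P(Y=3 | obs) = 27/112 / 143/336 = 81/143
P(Y=4 | obs) = 31/336 / 143/336 = 31/143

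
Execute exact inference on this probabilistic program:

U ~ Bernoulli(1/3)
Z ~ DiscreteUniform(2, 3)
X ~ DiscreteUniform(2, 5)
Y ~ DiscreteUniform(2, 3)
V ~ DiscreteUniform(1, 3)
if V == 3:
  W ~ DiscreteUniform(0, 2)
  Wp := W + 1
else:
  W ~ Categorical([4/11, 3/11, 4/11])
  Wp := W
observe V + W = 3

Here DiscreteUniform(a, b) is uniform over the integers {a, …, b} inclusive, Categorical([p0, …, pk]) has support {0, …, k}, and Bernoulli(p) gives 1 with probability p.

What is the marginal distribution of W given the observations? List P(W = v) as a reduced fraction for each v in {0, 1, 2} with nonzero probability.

P(W=0) = 11/32, P(W=1) = 9/32, P(W=2) = 3/8

Enumerate traces; 96 have nonzero weight after conditioning:
  (U=0, Z=2, X=2, Y=2, V=1, W=2) weight 1/198
  (U=0, Z=2, X=2, Y=2, V=2, W=1) weight 1/264
  (U=0, Z=2, X=2, Y=2, V=3, W=0) weight 1/216
  (U=0, Z=2, X=2, Y=3, V=1, W=2) weight 1/198
  (U=0, Z=2, X=2, Y=3, V=2, W=1) weight 1/264
  (U=0, Z=2, X=2, Y=3, V=3, W=0) weight 1/216
  (U=0, Z=2, X=3, Y=2, V=1, W=2) weight 1/198
  (U=0, Z=2, X=3, Y=2, V=2, W=1) weight 1/264
  … 88 more
Group by W:
  weight(W=0) = 1/9
  weight(W=1) = 1/11
  weight(W=2) = 4/33
Total weight = 1/9 + 1/11 + 4/33 = 32/99
P(W=0 | obs) = 1/9 / 32/99 = 11/32
P(W=1 | obs) = 1/11 / 32/99 = 9/32
P(W=2 | obs) = 4/33 / 32/99 = 3/8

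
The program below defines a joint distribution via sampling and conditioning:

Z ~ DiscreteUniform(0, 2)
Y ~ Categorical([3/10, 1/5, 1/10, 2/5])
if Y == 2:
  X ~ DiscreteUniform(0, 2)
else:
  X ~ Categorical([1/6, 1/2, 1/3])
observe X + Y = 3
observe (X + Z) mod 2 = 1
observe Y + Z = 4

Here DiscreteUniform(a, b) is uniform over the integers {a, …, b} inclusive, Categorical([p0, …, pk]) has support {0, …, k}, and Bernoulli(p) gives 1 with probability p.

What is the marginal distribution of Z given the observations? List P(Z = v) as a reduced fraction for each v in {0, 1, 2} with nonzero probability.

Enumerate traces; 2 have nonzero weight after conditioning:
  (Z=1, Y=3, X=0) weight 1/45
  (Z=2, Y=2, X=1) weight 1/90
Group by Z:
  weight(Z=1) = 1/45
  weight(Z=2) = 1/90
Total weight = 1/45 + 1/90 = 1/30
P(Z=1 | obs) = 1/45 / 1/30 = 2/3
P(Z=2 | obs) = 1/90 / 1/30 = 1/3

P(Z=1) = 2/3, P(Z=2) = 1/3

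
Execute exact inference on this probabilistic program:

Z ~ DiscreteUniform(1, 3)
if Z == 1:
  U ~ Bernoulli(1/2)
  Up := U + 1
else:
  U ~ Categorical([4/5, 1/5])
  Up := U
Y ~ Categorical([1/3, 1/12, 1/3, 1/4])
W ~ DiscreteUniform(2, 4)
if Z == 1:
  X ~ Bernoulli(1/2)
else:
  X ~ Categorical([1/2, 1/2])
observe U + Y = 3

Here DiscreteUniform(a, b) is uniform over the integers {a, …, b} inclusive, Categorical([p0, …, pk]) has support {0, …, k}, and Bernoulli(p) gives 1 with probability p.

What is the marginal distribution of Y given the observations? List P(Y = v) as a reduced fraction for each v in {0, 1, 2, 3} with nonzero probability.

P(Y=2) = 4/11, P(Y=3) = 7/11

Enumerate traces; 36 have nonzero weight after conditioning:
  (Z=1, U=0, Y=3, W=2, X=0) weight 1/144
  (Z=1, U=0, Y=3, W=2, X=1) weight 1/144
  (Z=1, U=0, Y=3, W=3, X=0) weight 1/144
  (Z=1, U=0, Y=3, W=3, X=1) weight 1/144
  (Z=1, U=0, Y=3, W=4, X=0) weight 1/144
  (Z=1, U=0, Y=3, W=4, X=1) weight 1/144
  (Z=1, U=1, Y=2, W=2, X=0) weight 1/108
  (Z=1, U=1, Y=2, W=2, X=1) weight 1/108
  … 28 more
Group by Y:
  weight(Y=2) = 1/10
  weight(Y=3) = 7/40
Total weight = 1/10 + 7/40 = 11/40
P(Y=2 | obs) = 1/10 / 11/40 = 4/11
P(Y=3 | obs) = 7/40 / 11/40 = 7/11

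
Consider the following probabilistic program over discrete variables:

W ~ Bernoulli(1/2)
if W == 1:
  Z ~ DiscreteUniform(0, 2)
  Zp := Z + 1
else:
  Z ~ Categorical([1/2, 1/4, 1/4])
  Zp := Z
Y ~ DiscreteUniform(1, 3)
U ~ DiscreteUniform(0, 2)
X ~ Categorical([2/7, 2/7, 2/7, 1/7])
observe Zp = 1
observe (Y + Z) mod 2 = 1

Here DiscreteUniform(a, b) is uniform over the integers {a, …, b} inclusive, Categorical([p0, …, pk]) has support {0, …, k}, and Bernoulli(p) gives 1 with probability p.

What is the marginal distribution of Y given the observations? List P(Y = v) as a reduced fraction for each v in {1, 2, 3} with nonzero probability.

P(Y=1) = 4/11, P(Y=2) = 3/11, P(Y=3) = 4/11

Enumerate traces; 36 have nonzero weight after conditioning:
  (W=0, Z=1, Y=2, U=0, X=0) weight 1/252
  (W=0, Z=1, Y=2, U=0, X=1) weight 1/252
  (W=0, Z=1, Y=2, U=0, X=2) weight 1/252
  (W=0, Z=1, Y=2, U=0, X=3) weight 1/504
  (W=0, Z=1, Y=2, U=1, X=0) weight 1/252
  (W=0, Z=1, Y=2, U=1, X=1) weight 1/252
  (W=0, Z=1, Y=2, U=1, X=2) weight 1/252
  (W=0, Z=1, Y=2, U=1, X=3) weight 1/504
  (W=1, Z=0, Y=1, U=0, X=0) weight 1/189
  (W=1, Z=0, Y=3, U=0, X=0) weight 1/189
  … 26 more
Group by Y:
  weight(Y=1) = 1/18
  weight(Y=2) = 1/24
  weight(Y=3) = 1/18
Total weight = 1/18 + 1/24 + 1/18 = 11/72
P(Y=1 | obs) = 1/18 / 11/72 = 4/11
P(Y=2 | obs) = 1/24 / 11/72 = 3/11
P(Y=3 | obs) = 1/18 / 11/72 = 4/11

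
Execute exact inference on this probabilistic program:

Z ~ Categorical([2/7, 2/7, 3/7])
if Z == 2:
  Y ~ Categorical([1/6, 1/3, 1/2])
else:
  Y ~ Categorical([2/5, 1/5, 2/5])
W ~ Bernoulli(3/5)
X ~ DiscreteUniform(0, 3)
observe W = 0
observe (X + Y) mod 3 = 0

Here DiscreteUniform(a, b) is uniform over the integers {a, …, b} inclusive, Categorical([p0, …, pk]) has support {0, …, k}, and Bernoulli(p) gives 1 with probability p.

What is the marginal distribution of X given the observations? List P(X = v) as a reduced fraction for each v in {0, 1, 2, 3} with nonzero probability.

P(X=0) = 3/13, P(X=1) = 31/91, P(X=2) = 18/91, P(X=3) = 3/13

Enumerate traces; 12 have nonzero weight after conditioning:
  (Z=0, Y=0, W=0, X=0) weight 2/175
  (Z=0, Y=0, W=0, X=3) weight 2/175
  (Z=0, Y=1, W=0, X=2) weight 1/175
  (Z=0, Y=2, W=0, X=1) weight 2/175
  (Z=1, Y=0, W=0, X=0) weight 2/175
  (Z=1, Y=0, W=0, X=3) weight 2/175
  (Z=1, Y=1, W=0, X=2) weight 1/175
  (Z=1, Y=2, W=0, X=1) weight 2/175
  … 4 more
Group by X:
  weight(X=0) = 3/100
  weight(X=1) = 31/700
  weight(X=2) = 9/350
  weight(X=3) = 3/100
Total weight = 3/100 + 31/700 + 9/350 + 3/100 = 13/100
P(X=0 | obs) = 3/100 / 13/100 = 3/13
P(X=1 | obs) = 31/700 / 13/100 = 31/91
P(X=2 | obs) = 9/350 / 13/100 = 18/91
P(X=3 | obs) = 3/100 / 13/100 = 3/13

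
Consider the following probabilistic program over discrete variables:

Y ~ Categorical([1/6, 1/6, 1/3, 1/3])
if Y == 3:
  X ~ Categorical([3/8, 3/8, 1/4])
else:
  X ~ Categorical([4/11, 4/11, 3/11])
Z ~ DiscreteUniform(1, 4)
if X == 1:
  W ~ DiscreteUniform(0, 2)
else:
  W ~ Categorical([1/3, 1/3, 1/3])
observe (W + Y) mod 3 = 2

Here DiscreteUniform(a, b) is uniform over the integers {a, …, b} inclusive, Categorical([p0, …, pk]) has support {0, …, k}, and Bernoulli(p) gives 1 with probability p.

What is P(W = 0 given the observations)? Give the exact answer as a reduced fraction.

P(W = 0 | obs) = 1/3

Enumerate traces; 48 have nonzero weight after conditioning:
  (Y=0, X=0, Z=1, W=2) weight 1/198
  (Y=0, X=0, Z=2, W=2) weight 1/198
  (Y=0, X=0, Z=3, W=2) weight 1/198
  (Y=0, X=0, Z=4, W=2) weight 1/198
  (Y=0, X=1, Z=1, W=2) weight 1/198
  (Y=0, X=1, Z=2, W=2) weight 1/198
  (Y=0, X=1, Z=3, W=2) weight 1/198
  (Y=0, X=1, Z=4, W=2) weight 1/198
  (Y=1, X=0, Z=1, W=1) weight 1/198
  (Y=2, X=0, Z=1, W=0) weight 1/99
  … 38 more
Group by W:
  weight(W=0) = 1/9
  weight(W=1) = 1/18
  weight(W=2) = 1/6
Total weight = 1/9 + 1/18 + 1/6 = 1/3
P(W=0 | obs) = 1/9 / 1/3 = 1/3
P(W=1 | obs) = 1/18 / 1/3 = 1/6
P(W=2 | obs) = 1/6 / 1/3 = 1/2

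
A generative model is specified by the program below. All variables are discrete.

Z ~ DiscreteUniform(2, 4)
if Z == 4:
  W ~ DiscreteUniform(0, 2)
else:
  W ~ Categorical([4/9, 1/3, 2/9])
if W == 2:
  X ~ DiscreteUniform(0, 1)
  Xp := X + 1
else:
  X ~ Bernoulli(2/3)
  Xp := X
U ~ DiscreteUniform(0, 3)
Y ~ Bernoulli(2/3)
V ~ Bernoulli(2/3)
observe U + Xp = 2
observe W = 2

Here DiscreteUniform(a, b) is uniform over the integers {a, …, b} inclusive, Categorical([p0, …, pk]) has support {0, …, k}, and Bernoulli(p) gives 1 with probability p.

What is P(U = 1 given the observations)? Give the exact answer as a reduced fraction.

P(U = 1 | obs) = 1/2

Enumerate traces; 24 have nonzero weight after conditioning:
  (Z=2, W=2, X=0, U=1, Y=0, V=0) weight 1/972
  (Z=2, W=2, X=0, U=1, Y=0, V=1) weight 1/486
  (Z=2, W=2, X=0, U=1, Y=1, V=0) weight 1/486
  (Z=2, W=2, X=0, U=1, Y=1, V=1) weight 1/243
  (Z=2, W=2, X=1, U=0, Y=0, V=0) weight 1/972
  (Z=2, W=2, X=1, U=0, Y=0, V=1) weight 1/486
  (Z=2, W=2, X=1, U=0, Y=1, V=0) weight 1/486
  (Z=2, W=2, X=1, U=0, Y=1, V=1) weight 1/243
  … 16 more
Group by U:
  weight(U=0) = 7/216
  weight(U=1) = 7/216
Total weight = 7/216 + 7/216 = 7/108
P(U=0 | obs) = 7/216 / 7/108 = 1/2
P(U=1 | obs) = 7/216 / 7/108 = 1/2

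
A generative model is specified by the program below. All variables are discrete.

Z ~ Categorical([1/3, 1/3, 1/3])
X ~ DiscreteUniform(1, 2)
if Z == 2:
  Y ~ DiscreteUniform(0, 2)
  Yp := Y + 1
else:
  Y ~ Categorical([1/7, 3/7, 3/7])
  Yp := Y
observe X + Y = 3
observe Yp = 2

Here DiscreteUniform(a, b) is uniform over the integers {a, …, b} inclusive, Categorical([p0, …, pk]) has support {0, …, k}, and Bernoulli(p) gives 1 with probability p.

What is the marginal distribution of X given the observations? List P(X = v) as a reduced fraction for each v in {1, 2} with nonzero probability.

Enumerate traces; 3 have nonzero weight after conditioning:
  (Z=0, X=1, Y=2) weight 1/14
  (Z=1, X=1, Y=2) weight 1/14
  (Z=2, X=2, Y=1) weight 1/18
Group by X:
  weight(X=1) = 1/7
  weight(X=2) = 1/18
Total weight = 1/7 + 1/18 = 25/126
P(X=1 | obs) = 1/7 / 25/126 = 18/25
P(X=2 | obs) = 1/18 / 25/126 = 7/25

P(X=1) = 18/25, P(X=2) = 7/25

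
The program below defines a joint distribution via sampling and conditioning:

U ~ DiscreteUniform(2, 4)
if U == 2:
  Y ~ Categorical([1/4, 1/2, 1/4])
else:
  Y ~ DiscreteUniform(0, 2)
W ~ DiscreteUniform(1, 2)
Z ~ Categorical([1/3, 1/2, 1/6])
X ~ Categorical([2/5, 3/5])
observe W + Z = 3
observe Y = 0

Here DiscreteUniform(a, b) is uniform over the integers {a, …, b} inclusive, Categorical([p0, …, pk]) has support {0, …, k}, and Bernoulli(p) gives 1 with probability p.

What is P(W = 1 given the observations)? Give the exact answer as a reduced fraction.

P(W = 1 | obs) = 1/4

Enumerate traces; 12 have nonzero weight after conditioning:
  (U=2, Y=0, W=1, Z=2, X=0) weight 1/360
  (U=2, Y=0, W=1, Z=2, X=1) weight 1/240
  (U=2, Y=0, W=2, Z=1, X=0) weight 1/120
  (U=2, Y=0, W=2, Z=1, X=1) weight 1/80
  (U=3, Y=0, W=1, Z=2, X=0) weight 1/270
  (U=3, Y=0, W=1, Z=2, X=1) weight 1/180
  (U=3, Y=0, W=2, Z=1, X=0) weight 1/90
  (U=3, Y=0, W=2, Z=1, X=1) weight 1/60
  … 4 more
Group by W:
  weight(W=1) = 11/432
  weight(W=2) = 11/144
Total weight = 11/432 + 11/144 = 11/108
P(W=1 | obs) = 11/432 / 11/108 = 1/4
P(W=2 | obs) = 11/144 / 11/108 = 3/4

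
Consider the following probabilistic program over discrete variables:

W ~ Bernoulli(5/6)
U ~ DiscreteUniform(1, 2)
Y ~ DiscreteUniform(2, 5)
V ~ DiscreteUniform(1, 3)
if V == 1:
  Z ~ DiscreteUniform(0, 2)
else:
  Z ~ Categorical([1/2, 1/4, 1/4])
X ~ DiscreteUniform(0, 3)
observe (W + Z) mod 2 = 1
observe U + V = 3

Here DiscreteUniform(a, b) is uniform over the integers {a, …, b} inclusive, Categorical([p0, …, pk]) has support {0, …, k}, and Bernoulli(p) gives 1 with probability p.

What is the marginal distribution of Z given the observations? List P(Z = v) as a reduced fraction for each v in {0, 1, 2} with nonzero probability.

P(Z=0) = 25/46, P(Z=1) = 7/92, P(Z=2) = 35/92

Enumerate traces; 96 have nonzero weight after conditioning:
  (W=0, U=1, Y=2, V=2, Z=1, X=0) weight 1/2304
  (W=0, U=1, Y=2, V=2, Z=1, X=1) weight 1/2304
  (W=0, U=1, Y=2, V=2, Z=1, X=2) weight 1/2304
  (W=0, U=1, Y=2, V=2, Z=1, X=3) weight 1/2304
  (W=0, U=1, Y=3, V=2, Z=1, X=0) weight 1/2304
  (W=0, U=1, Y=3, V=2, Z=1, X=1) weight 1/2304
  (W=0, U=1, Y=3, V=2, Z=1, X=2) weight 1/2304
  (W=0, U=1, Y=3, V=2, Z=1, X=3) weight 1/2304
  (W=1, U=1, Y=2, V=2, Z=0, X=0) weight 5/1152
  (W=1, U=1, Y=2, V=2, Z=2, X=0) weight 5/2304
  … 86 more
Group by Z:
  weight(Z=0) = 25/216
  weight(Z=1) = 7/432
  weight(Z=2) = 35/432
Total weight = 25/216 + 7/432 + 35/432 = 23/108
P(Z=0 | obs) = 25/216 / 23/108 = 25/46
P(Z=1 | obs) = 7/432 / 23/108 = 7/92
P(Z=2 | obs) = 35/432 / 23/108 = 35/92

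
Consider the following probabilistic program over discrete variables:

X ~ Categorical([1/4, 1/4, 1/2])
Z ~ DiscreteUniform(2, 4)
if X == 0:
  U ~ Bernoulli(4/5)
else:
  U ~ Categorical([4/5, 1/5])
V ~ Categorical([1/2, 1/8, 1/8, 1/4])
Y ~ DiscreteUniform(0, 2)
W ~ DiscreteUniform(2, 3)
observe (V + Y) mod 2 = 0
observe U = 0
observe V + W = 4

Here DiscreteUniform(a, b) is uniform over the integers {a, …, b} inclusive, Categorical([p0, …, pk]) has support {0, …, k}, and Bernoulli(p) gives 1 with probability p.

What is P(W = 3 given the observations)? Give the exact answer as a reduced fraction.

Enumerate traces; 27 have nonzero weight after conditioning:
  (X=0, Z=2, U=0, V=1, Y=1, W=3) weight 1/2880
  (X=0, Z=2, U=0, V=2, Y=0, W=2) weight 1/2880
  (X=0, Z=2, U=0, V=2, Y=2, W=2) weight 1/2880
  (X=0, Z=3, U=0, V=1, Y=1, W=3) weight 1/2880
  (X=0, Z=3, U=0, V=2, Y=0, W=2) weight 1/2880
  (X=0, Z=3, U=0, V=2, Y=2, W=2) weight 1/2880
  (X=0, Z=4, U=0, V=1, Y=1, W=3) weight 1/2880
  (X=0, Z=4, U=0, V=2, Y=0, W=2) weight 1/2880
  … 19 more
Group by W:
  weight(W=2) = 13/480
  weight(W=3) = 13/960
Total weight = 13/480 + 13/960 = 13/320
P(W=2 | obs) = 13/480 / 13/320 = 2/3
P(W=3 | obs) = 13/960 / 13/320 = 1/3

P(W = 3 | obs) = 1/3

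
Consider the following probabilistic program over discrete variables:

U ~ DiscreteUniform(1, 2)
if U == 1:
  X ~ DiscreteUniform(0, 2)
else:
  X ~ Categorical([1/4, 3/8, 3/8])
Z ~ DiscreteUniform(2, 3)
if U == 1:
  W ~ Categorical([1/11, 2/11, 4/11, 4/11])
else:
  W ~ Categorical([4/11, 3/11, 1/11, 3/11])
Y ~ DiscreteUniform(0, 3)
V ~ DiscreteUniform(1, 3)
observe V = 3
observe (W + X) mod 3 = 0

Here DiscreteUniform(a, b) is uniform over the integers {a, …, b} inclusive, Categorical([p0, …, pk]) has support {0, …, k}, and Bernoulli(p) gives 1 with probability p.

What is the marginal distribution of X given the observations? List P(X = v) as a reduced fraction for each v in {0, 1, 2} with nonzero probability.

Enumerate traces; 64 have nonzero weight after conditioning:
  (U=1, X=0, Z=2, W=0, Y=0, V=3) weight 1/1584
  (U=1, X=0, Z=2, W=0, Y=1, V=3) weight 1/1584
  (U=1, X=0, Z=2, W=0, Y=2, V=3) weight 1/1584
  (U=1, X=0, Z=2, W=0, Y=3, V=3) weight 1/1584
  (U=1, X=0, Z=2, W=3, Y=0, V=3) weight 1/396
  (U=1, X=0, Z=2, W=3, Y=1, V=3) weight 1/396
  (U=1, X=0, Z=2, W=3, Y=2, V=3) weight 1/396
  (U=1, X=0, Z=2, W=3, Y=3, V=3) weight 1/396
  (U=1, X=1, Z=2, W=2, Y=0, V=3) weight 1/396
  (U=1, X=2, Z=2, W=1, Y=0, V=3) weight 1/792
  … 54 more
Group by X:
  weight(X=0) = 41/792
  weight(X=1) = 41/1584
  weight(X=2) = 43/1584
Total weight = 41/792 + 41/1584 + 43/1584 = 83/792
P(X=0 | obs) = 41/792 / 83/792 = 41/83
P(X=1 | obs) = 41/1584 / 83/792 = 41/166
P(X=2 | obs) = 43/1584 / 83/792 = 43/166

P(X=0) = 41/83, P(X=1) = 41/166, P(X=2) = 43/166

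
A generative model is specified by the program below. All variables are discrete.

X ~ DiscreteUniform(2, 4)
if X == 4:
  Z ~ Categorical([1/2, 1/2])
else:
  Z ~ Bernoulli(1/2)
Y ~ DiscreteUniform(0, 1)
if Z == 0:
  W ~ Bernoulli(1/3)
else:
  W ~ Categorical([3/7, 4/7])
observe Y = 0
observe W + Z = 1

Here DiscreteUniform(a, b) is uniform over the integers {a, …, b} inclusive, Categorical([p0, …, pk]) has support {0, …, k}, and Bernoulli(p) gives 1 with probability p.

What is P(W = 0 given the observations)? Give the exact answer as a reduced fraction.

Enumerate traces; 6 have nonzero weight after conditioning:
  (X=2, Z=0, Y=0, W=1) weight 1/36
  (X=2, Z=1, Y=0, W=0) weight 1/28
  (X=3, Z=0, Y=0, W=1) weight 1/36
  (X=3, Z=1, Y=0, W=0) weight 1/28
  (X=4, Z=0, Y=0, W=1) weight 1/36
  (X=4, Z=1, Y=0, W=0) weight 1/28
Group by W:
  weight(W=0) = 3/28
  weight(W=1) = 1/12
Total weight = 3/28 + 1/12 = 4/21
P(W=0 | obs) = 3/28 / 4/21 = 9/16
P(W=1 | obs) = 1/12 / 4/21 = 7/16

P(W = 0 | obs) = 9/16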